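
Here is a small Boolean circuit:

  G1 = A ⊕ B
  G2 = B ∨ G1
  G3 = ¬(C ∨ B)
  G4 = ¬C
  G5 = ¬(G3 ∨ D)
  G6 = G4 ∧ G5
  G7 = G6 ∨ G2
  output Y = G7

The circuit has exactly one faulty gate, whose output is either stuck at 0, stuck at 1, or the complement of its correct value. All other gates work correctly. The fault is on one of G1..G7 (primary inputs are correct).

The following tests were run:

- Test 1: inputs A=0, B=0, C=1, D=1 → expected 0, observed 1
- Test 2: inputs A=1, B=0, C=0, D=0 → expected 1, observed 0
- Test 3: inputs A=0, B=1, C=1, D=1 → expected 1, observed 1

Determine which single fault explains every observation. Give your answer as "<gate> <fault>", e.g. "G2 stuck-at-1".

Fault-free values for test 1 (A=0, B=0, C=1, D=1): G1=0, G2=0, G3=0, G4=0, G5=0, G6=0, G7=0, giving Y=0. Observed 1.
Test 1: faults giving observed 1 are {G1 stuck-at-1, G1 inverted output, G2 stuck-at-1, G2 inverted output, G6 stuck-at-1, G6 inverted output, G7 stuck-at-1, G7 inverted output}.
Test 2 (A=1, B=0, C=0, D=0): fault-free G1=1, G2=1, G3=1, G4=1, G5=0, G6=0, G7=1 → 1; observed 0. Eliminates G1 stuck-at-1, G2 stuck-at-1, G6 stuck-at-1, G6 inverted output, G7 stuck-at-1.
Test 3 (A=0, B=1, C=1, D=1): fault-free G1=1, G2=1, G3=0, G4=0, G5=0, G6=0, G7=1 → 1; observed 1. Eliminates G2 inverted output, G7 inverted output.
Only G1 inverted output is consistent with every test.

G1 inverted output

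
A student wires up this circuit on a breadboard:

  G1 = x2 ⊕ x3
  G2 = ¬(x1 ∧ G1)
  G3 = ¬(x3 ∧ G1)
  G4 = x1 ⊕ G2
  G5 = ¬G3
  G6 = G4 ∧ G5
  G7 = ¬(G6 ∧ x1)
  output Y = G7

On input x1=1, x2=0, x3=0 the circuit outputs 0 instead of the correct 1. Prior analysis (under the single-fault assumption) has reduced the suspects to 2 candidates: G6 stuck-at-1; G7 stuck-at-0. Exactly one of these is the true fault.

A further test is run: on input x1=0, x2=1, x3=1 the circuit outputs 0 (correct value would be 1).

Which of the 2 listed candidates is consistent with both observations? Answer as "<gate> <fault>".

Evaluate each candidate on input x1=0, x2=1, x3=1:
  G6 stuck-at-1: G1=0, G2=1, G3=1, G4=1, G5=0, G6=1 [stuck-at-1], G7=1 → 1 — eliminated
  G7 stuck-at-0: G1=0, G2=1, G3=1, G4=1, G5=0, G6=0, G7=0 [stuck-at-0] → 0 — matches
Only G7 stuck-at-0 reproduces the observed 0.

G7 stuck-at-0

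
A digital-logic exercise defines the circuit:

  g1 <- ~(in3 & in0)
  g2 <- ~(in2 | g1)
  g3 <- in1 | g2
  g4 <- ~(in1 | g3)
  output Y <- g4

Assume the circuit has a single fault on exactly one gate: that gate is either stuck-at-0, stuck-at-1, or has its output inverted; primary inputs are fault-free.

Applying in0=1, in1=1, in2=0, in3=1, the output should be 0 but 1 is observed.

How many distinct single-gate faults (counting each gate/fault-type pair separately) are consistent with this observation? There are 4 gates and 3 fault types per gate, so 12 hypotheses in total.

2

Fault-free: g1=0, g2=1, g3=1, g4=0 → 0. Observed 1.
  g1 stuck-at-0: output 0 ✗
  g1 stuck-at-1: output 0 ✗
  g1 inverted output: output 0 ✗
  g2 stuck-at-0: output 0 ✗
  g2 stuck-at-1: output 0 ✗
  g2 inverted output: output 0 ✗
  g3 stuck-at-0: output 0 ✗
  g3 stuck-at-1: output 0 ✗
  g3 inverted output: output 0 ✗
  g4 stuck-at-0: output 0 ✗
  g4 stuck-at-1: output 1 ✓
  g4 inverted output: output 1 ✓
Consistent faults: {g4 stuck-at-1, g4 inverted output} — 2 in all.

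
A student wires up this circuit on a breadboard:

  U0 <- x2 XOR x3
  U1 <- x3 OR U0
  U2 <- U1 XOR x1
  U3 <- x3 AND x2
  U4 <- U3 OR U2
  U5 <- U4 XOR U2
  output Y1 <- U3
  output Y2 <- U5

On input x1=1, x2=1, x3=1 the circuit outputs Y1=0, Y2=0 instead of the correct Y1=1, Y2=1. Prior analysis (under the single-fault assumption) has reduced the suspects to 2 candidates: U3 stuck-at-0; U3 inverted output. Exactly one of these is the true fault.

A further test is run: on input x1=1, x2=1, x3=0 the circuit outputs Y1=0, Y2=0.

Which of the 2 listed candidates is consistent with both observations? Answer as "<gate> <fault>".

Evaluate each candidate on input x1=1, x2=1, x3=0:
  U3 stuck-at-0: U0=1, U1=1, U2=0, U3=0 [stuck-at-0], U4=0, U5=0 → Y1=0, Y2=0 — matches
  U3 inverted output: U0=1, U1=1, U2=0, U3=1 [inverted output], U4=1, U5=1 → Y1=1, Y2=1 — eliminated
Only U3 stuck-at-0 reproduces the observed Y1=0, Y2=0.

U3 stuck-at-0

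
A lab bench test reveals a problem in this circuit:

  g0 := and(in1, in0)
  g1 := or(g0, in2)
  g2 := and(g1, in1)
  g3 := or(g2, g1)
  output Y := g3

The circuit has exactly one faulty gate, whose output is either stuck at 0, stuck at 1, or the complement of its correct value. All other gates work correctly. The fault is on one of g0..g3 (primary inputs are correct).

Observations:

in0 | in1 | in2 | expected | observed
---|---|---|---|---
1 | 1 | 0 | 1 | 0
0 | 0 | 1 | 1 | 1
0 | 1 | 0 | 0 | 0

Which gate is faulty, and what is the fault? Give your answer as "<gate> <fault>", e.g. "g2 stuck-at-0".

Fault-free values for test 1 (in0=1, in1=1, in2=0): g0=1, g1=1, g2=1, g3=1, giving Y=1. Observed 0.
Test 1: faults giving observed 0 are {g0 stuck-at-0, g0 inverted output, g1 stuck-at-0, g1 inverted output, g3 stuck-at-0, g3 inverted output}.
Test 2 (in0=0, in1=0, in2=1): fault-free g0=0, g1=1, g2=0, g3=1 → 1; observed 1. Eliminates g1 stuck-at-0, g1 inverted output, g3 stuck-at-0, g3 inverted output.
Test 3 (in0=0, in1=1, in2=0): fault-free g0=0, g1=0, g2=0, g3=0 → 0; observed 0. Eliminates g0 inverted output.
Only g0 stuck-at-0 is consistent with every test.

g0 stuck-at-0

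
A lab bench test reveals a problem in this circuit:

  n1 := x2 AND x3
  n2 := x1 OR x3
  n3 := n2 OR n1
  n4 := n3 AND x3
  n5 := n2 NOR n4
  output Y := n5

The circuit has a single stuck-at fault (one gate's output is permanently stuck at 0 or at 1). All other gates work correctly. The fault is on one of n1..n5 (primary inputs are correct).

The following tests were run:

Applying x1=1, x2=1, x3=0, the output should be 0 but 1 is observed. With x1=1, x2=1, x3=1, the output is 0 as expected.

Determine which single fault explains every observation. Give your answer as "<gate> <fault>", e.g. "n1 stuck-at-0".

Fault-free values for test 1 (x1=1, x2=1, x3=0): n1=0, n2=1, n3=1, n4=0, n5=0, giving Y=0. Observed 1.
Test 1: faults giving observed 1 are {n2 stuck-at-0, n5 stuck-at-1}.
Test 2 (x1=1, x2=1, x3=1): fault-free n1=1, n2=1, n3=1, n4=1, n5=0 → 0; observed 0. Eliminates n5 stuck-at-1.
Only n2 stuck-at-0 is consistent with every test.

n2 stuck-at-0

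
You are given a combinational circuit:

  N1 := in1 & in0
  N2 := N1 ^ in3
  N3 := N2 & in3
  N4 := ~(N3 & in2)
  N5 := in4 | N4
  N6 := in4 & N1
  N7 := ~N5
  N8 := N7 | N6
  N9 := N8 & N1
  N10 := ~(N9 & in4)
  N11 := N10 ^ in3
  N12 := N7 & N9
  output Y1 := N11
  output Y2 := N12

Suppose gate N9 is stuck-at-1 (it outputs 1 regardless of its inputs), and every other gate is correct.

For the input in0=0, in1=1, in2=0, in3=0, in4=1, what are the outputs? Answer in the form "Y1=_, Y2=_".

Propagate with N9 forced: N1=0, N2=0, N3=0, N4=1, N5=1, N6=0, N7=0, N8=0, N9=1 [stuck-at-1], N10=0, N11=0, N12=0.
So the outputs are Y1=0, Y2=0. (Without the fault they would be Y1=1, Y2=0.)

Y1=0, Y2=0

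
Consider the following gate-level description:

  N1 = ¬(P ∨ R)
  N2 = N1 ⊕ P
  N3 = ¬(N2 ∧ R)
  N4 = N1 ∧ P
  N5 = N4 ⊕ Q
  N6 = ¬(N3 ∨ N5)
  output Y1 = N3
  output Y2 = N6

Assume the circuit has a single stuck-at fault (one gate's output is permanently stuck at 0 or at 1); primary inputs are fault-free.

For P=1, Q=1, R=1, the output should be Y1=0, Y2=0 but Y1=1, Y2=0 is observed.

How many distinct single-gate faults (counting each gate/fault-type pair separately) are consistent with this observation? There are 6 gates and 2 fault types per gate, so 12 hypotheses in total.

3

Fault-free: N1=0, N2=1, N3=0, N4=0, N5=1, N6=0 → Y1=0, Y2=0. Observed Y1=1, Y2=0.
  N1 stuck-at-0: output Y1=0, Y2=0 ✗
  N1 stuck-at-1: output Y1=1, Y2=0 ✓
  N2 stuck-at-0: output Y1=1, Y2=0 ✓
  N2 stuck-at-1: output Y1=0, Y2=0 ✗
  N3 stuck-at-0: output Y1=0, Y2=0 ✗
  N3 stuck-at-1: output Y1=1, Y2=0 ✓
  N4 stuck-at-0: output Y1=0, Y2=0 ✗
  N4 stuck-at-1: output Y1=0, Y2=1 ✗
  N5 stuck-at-0: output Y1=0, Y2=1 ✗
  N5 stuck-at-1: output Y1=0, Y2=0 ✗
  N6 stuck-at-0: output Y1=0, Y2=0 ✗
  N6 stuck-at-1: output Y1=0, Y2=1 ✗
Consistent faults: {N1 stuck-at-1, N2 stuck-at-0, N3 stuck-at-1} — 3 in all.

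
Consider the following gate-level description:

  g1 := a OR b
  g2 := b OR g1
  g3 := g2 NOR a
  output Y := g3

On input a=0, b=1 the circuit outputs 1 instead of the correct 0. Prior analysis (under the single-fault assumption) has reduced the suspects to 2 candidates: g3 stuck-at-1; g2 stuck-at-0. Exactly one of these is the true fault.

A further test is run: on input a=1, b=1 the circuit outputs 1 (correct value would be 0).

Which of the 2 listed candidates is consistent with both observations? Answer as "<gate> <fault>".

Evaluate each candidate on input a=1, b=1:
  g3 stuck-at-1: g1=1, g2=1, g3=1 [stuck-at-1] → 1 — matches
  g2 stuck-at-0: g1=1, g2=0 [stuck-at-0], g3=0 → 0 — eliminated
Only g3 stuck-at-1 reproduces the observed 1.

g3 stuck-at-1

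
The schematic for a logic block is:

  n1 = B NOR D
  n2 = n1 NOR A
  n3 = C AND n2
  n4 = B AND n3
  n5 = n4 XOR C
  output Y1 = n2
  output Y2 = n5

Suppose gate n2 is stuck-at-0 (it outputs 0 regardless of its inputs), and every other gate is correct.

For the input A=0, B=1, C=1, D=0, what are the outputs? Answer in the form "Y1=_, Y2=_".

Propagate with n2 forced: n1=0, n2=0 [stuck-at-0], n3=0, n4=0, n5=1.
So the outputs are Y1=0, Y2=1. (Without the fault they would be Y1=1, Y2=0.)

Y1=0, Y2=1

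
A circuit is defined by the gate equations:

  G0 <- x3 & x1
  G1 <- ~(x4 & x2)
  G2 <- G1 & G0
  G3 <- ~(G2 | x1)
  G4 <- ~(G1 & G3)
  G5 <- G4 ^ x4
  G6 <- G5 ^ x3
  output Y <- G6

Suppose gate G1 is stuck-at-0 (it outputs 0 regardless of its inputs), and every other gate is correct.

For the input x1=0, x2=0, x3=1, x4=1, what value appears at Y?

Propagate with G1 forced: G0=0, G1=0 [stuck-at-0], G2=0, G3=1, G4=1, G5=0, G6=1.
So Y = 1. (Without the fault it would be 0.)

1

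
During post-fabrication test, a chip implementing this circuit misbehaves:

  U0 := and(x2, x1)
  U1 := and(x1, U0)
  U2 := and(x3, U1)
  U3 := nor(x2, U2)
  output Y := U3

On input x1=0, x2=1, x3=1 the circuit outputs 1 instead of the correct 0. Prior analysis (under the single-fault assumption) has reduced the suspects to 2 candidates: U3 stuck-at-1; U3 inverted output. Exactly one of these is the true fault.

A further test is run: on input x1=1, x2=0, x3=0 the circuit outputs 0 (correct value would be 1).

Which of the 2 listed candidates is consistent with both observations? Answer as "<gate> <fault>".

Evaluate each candidate on input x1=1, x2=0, x3=0:
  U3 stuck-at-1: U0=0, U1=0, U2=0, U3=1 [stuck-at-1] → 1 — eliminated
  U3 inverted output: U0=0, U1=0, U2=0, U3=0 [inverted output] → 0 — matches
Only U3 inverted output reproduces the observed 0.

U3 inverted output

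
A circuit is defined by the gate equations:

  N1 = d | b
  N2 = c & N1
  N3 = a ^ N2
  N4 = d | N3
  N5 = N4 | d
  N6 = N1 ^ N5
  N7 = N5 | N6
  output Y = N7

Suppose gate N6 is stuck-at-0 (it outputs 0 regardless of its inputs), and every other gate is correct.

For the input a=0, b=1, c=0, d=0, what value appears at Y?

0

Propagate with N6 forced: N1=1, N2=0, N3=0, N4=0, N5=0, N6=0 [stuck-at-0], N7=0.
So Y = 0. (Without the fault it would be 1.)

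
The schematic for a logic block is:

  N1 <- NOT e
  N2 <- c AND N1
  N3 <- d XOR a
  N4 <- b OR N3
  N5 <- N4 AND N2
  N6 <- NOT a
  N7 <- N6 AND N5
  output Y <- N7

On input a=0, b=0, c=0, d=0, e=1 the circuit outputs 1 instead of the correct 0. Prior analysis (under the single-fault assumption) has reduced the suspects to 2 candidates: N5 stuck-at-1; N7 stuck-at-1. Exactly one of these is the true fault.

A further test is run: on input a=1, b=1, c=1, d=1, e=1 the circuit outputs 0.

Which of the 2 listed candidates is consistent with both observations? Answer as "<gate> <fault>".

Evaluate each candidate on input a=1, b=1, c=1, d=1, e=1:
  N5 stuck-at-1: N1=0, N2=0, N3=0, N4=1, N5=1 [stuck-at-1], N6=0, N7=0 → 0 — matches
  N7 stuck-at-1: N1=0, N2=0, N3=0, N4=1, N5=0, N6=0, N7=1 [stuck-at-1] → 1 — eliminated
Only N5 stuck-at-1 reproduces the observed 0.

N5 stuck-at-1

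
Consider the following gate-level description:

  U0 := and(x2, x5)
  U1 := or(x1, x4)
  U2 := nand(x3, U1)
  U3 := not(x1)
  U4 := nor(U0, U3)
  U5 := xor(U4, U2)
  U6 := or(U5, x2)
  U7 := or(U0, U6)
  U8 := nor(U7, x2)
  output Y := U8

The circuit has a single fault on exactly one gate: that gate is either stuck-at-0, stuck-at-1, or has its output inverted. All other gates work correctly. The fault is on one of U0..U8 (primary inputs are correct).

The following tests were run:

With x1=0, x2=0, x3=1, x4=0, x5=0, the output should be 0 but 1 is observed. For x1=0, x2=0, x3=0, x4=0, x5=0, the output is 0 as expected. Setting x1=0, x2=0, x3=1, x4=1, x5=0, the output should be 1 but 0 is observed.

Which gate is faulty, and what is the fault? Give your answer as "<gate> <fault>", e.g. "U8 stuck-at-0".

U1 inverted output

Fault-free values for test 1 (x1=0, x2=0, x3=1, x4=0, x5=0): U0=0, U1=0, U2=1, U3=1, U4=0, U5=1, U6=1, U7=1, U8=0, giving Y=0. Observed 1.
Test 1: faults giving observed 1 are {U1 stuck-at-1, U1 inverted output, U2 stuck-at-0, U2 inverted output, U3 stuck-at-0, U3 inverted output, U4 stuck-at-1, U4 inverted output, U5 stuck-at-0, U5 inverted output, U6 stuck-at-0, U6 inverted output, U7 stuck-at-0, U7 inverted output, U8 stuck-at-1, U8 inverted output}.
Test 2 (x1=0, x2=0, x3=0, x4=0, x5=0): fault-free U0=0, U1=0, U2=1, U3=1, U4=0, U5=1, U6=1, U7=1, U8=0 → 0; observed 0. Eliminates U2 stuck-at-0, U2 inverted output, U3 stuck-at-0, U3 inverted output, U4 stuck-at-1, U4 inverted output, U5 stuck-at-0, U5 inverted output, U6 stuck-at-0, U6 inverted output, U7 stuck-at-0, U7 inverted output, U8 stuck-at-1, U8 inverted output.
Test 3 (x1=0, x2=0, x3=1, x4=1, x5=0): fault-free U0=0, U1=1, U2=0, U3=1, U4=0, U5=0, U6=0, U7=0, U8=1 → 1; observed 0. Eliminates U1 stuck-at-1.
Only U1 inverted output is consistent with every test.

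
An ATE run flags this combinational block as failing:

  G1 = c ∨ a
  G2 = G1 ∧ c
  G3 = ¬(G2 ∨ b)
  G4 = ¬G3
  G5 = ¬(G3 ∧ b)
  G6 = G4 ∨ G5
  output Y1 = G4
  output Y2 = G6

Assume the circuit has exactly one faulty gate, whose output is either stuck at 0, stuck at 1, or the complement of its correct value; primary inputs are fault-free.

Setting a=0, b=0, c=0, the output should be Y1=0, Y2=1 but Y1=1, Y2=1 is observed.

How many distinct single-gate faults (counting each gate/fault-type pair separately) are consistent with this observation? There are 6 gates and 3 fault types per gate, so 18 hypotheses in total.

6

Fault-free: G1=0, G2=0, G3=1, G4=0, G5=1, G6=1 → Y1=0, Y2=1. Observed Y1=1, Y2=1.
  G1: none of the 3 fault types match ✗
  G2: stuck-at-1, inverted output ✓; others ✗
  G3: stuck-at-0, inverted output ✓; others ✗
  G4: stuck-at-1, inverted output ✓; others ✗
  G5: none of the 3 fault types match ✗
  G6: none of the 3 fault types match ✗
Consistent faults: {G2 stuck-at-1, G2 inverted output, G3 stuck-at-0, G3 inverted output, G4 stuck-at-1, G4 inverted output} — 6 in all.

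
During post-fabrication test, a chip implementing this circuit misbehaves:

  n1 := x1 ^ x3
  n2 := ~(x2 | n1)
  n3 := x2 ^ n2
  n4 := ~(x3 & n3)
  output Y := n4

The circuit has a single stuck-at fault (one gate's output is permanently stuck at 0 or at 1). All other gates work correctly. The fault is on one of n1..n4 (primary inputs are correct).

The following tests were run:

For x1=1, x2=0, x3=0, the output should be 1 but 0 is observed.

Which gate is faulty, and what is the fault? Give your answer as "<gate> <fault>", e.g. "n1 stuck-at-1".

Fault-free values for test 1 (x1=1, x2=0, x3=0): n1=1, n2=0, n3=0, n4=1, giving Y=1. Observed 0.
Test 1: faults giving observed 0 are {n4 stuck-at-0}.
Only n4 stuck-at-0 is consistent with every test.

n4 stuck-at-0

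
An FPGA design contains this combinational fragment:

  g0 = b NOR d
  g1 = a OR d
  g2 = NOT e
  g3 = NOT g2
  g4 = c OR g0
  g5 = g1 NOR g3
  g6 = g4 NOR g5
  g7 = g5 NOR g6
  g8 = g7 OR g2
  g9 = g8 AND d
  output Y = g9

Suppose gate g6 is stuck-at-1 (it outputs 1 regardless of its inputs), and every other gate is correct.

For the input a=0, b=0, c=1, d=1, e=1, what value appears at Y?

Propagate with g6 forced: g0=0, g1=1, g2=0, g3=1, g4=1, g5=0, g6=1 [stuck-at-1], g7=0, g8=0, g9=0.
So Y = 0. (Without the fault it would be 1.)

0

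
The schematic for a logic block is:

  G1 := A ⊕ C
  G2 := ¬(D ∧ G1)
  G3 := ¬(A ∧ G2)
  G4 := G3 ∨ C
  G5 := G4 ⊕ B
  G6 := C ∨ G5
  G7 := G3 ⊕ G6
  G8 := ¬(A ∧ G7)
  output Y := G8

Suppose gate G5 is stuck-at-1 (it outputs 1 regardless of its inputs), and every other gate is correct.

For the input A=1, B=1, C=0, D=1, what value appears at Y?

Propagate with G5 forced: G1=1, G2=0, G3=1, G4=1, G5=1 [stuck-at-1], G6=1, G7=0, G8=1.
So Y = 1. (Without the fault it would be 0.)

1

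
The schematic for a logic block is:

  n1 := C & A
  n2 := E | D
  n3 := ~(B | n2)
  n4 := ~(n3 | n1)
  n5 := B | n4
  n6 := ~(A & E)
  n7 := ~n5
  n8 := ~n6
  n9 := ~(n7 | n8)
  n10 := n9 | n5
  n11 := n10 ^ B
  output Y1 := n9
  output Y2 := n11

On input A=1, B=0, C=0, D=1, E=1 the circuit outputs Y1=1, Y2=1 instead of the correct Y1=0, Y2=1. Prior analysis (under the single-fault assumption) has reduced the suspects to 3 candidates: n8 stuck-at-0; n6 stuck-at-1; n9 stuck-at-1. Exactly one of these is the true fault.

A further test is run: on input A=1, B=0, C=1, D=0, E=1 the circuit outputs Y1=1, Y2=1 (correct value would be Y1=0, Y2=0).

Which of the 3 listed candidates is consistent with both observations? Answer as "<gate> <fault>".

n9 stuck-at-1

Evaluate each candidate on input A=1, B=0, C=1, D=0, E=1:
  n8 stuck-at-0: n1=1, n2=1, n3=0, n4=0, n5=0, n6=0, n7=1, n8=0 [stuck-at-0], n9=0, n10=0, n11=0 → Y1=0, Y2=0 — eliminated
  n6 stuck-at-1: n1=1, n2=1, n3=0, n4=0, n5=0, n6=1 [stuck-at-1], n7=1, n8=0, n9=0, n10=0, n11=0 → Y1=0, Y2=0 — eliminated
  n9 stuck-at-1: n1=1, n2=1, n3=0, n4=0, n5=0, n6=0, n7=1, n8=1, n9=1 [stuck-at-1], n10=1, n11=1 → Y1=1, Y2=1 — matches
Only n9 stuck-at-1 reproduces the observed Y1=1, Y2=1.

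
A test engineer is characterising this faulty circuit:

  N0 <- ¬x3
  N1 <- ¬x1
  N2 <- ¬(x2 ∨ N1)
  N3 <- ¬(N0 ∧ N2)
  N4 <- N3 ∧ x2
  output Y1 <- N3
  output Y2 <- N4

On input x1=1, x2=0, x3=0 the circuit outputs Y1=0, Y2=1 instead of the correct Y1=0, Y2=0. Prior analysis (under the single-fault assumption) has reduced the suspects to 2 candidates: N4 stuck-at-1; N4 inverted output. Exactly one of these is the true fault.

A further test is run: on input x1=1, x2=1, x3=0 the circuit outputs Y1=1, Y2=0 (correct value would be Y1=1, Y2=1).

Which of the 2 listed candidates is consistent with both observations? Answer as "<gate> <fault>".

Evaluate each candidate on input x1=1, x2=1, x3=0:
  N4 stuck-at-1: N0=1, N1=0, N2=0, N3=1, N4=1 [stuck-at-1] → Y1=1, Y2=1 — eliminated
  N4 inverted output: N0=1, N1=0, N2=0, N3=1, N4=0 [inverted output] → Y1=1, Y2=0 — matches
Only N4 inverted output reproduces the observed Y1=1, Y2=0.

N4 inverted output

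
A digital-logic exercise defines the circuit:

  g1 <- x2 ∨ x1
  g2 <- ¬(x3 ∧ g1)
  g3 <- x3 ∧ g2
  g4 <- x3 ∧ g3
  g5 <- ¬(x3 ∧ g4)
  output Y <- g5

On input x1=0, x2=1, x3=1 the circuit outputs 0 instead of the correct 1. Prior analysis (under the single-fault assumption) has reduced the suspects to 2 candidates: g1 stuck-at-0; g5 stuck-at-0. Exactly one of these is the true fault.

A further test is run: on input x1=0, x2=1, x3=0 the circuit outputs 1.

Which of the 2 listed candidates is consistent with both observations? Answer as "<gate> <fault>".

Evaluate each candidate on input x1=0, x2=1, x3=0:
  g1 stuck-at-0: g1=0 [stuck-at-0], g2=1, g3=0, g4=0, g5=1 → 1 — matches
  g5 stuck-at-0: g1=1, g2=1, g3=0, g4=0, g5=0 [stuck-at-0] → 0 — eliminated
Only g1 stuck-at-0 reproduces the observed 1.

g1 stuck-at-0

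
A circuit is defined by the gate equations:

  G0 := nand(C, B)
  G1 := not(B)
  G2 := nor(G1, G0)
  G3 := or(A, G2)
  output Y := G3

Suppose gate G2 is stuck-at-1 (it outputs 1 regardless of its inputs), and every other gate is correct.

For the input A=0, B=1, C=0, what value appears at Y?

Propagate with G2 forced: G0=1, G1=0, G2=1 [stuck-at-1], G3=1.
So Y = 1. (Without the fault it would be 0.)

1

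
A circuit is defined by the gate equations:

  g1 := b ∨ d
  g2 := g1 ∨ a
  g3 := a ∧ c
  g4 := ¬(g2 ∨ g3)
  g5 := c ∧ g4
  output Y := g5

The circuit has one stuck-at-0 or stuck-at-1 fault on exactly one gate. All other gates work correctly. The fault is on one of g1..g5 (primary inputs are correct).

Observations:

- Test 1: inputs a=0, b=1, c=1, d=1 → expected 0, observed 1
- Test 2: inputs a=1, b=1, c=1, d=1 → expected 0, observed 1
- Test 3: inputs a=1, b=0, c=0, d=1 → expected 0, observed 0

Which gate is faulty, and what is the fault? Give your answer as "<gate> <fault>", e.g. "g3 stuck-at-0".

Fault-free values for test 1 (a=0, b=1, c=1, d=1): g1=1, g2=1, g3=0, g4=0, g5=0, giving Y=0. Observed 1.
Test 1: faults giving observed 1 are {g1 stuck-at-0, g2 stuck-at-0, g4 stuck-at-1, g5 stuck-at-1}.
Test 2 (a=1, b=1, c=1, d=1): fault-free g1=1, g2=1, g3=1, g4=0, g5=0 → 0; observed 1. Eliminates g1 stuck-at-0, g2 stuck-at-0.
Test 3 (a=1, b=0, c=0, d=1): fault-free g1=1, g2=1, g3=0, g4=0, g5=0 → 0; observed 0. Eliminates g5 stuck-at-1.
Only g4 stuck-at-1 is consistent with every test.

g4 stuck-at-1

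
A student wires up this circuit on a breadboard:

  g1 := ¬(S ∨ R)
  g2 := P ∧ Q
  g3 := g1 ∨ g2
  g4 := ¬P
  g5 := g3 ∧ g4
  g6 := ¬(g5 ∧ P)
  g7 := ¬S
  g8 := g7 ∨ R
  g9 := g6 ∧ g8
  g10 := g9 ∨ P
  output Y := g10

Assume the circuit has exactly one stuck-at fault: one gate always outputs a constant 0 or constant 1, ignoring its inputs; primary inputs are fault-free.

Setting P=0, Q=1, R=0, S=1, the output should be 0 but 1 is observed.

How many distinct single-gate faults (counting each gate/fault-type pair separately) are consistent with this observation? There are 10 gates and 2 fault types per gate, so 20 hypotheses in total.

Fault-free: g1=0, g2=0, g3=0, g4=1, g5=0, g6=1, g7=0, g8=0, g9=0, g10=0 → 0. Observed 1.
  g1: none of the 2 fault types match ✗
  g2: none of the 2 fault types match ✗
  g3: none of the 2 fault types match ✗
  g4: none of the 2 fault types match ✗
  g5: none of the 2 fault types match ✗
  g6: none of the 2 fault types match ✗
  g7: stuck-at-1 ✓; others ✗
  g8: stuck-at-1 ✓; others ✗
  g9: stuck-at-1 ✓; others ✗
  g10: stuck-at-1 ✓; others ✗
Consistent faults: {g7 stuck-at-1, g8 stuck-at-1, g9 stuck-at-1, g10 stuck-at-1} — 4 in all.

4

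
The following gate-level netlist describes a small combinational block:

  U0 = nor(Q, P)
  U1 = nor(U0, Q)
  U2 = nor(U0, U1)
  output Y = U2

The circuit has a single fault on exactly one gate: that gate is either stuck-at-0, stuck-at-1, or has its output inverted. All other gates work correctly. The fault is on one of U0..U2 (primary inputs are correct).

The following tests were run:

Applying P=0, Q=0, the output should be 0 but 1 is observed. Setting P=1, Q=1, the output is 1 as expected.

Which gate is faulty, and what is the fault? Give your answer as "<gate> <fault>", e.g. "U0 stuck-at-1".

Fault-free values for test 1 (P=0, Q=0): U0=1, U1=0, U2=0, giving Y=0. Observed 1.
Test 1: faults giving observed 1 are {U2 stuck-at-1, U2 inverted output}.
Test 2 (P=1, Q=1): fault-free U0=0, U1=0, U2=1 → 1; observed 1. Eliminates U2 inverted output.
Only U2 stuck-at-1 is consistent with every test.

U2 stuck-at-1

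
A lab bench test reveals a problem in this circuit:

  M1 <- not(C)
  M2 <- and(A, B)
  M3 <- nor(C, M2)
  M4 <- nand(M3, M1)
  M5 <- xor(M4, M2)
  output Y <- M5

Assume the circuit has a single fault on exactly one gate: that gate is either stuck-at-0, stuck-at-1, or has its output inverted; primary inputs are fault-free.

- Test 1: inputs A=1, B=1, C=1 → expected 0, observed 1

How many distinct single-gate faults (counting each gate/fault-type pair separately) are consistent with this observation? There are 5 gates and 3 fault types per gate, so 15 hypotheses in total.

Fault-free: M1=0, M2=1, M3=0, M4=1, M5=0 → 0. Observed 1.
  M1: none of the 3 fault types match ✗
  M2: stuck-at-0, inverted output ✓; others ✗
  M3: none of the 3 fault types match ✗
  M4: stuck-at-0, inverted output ✓; others ✗
  M5: stuck-at-1, inverted output ✓; others ✗
Consistent faults: {M2 stuck-at-0, M2 inverted output, M4 stuck-at-0, M4 inverted output, M5 stuck-at-1, M5 inverted output} — 6 in all.

6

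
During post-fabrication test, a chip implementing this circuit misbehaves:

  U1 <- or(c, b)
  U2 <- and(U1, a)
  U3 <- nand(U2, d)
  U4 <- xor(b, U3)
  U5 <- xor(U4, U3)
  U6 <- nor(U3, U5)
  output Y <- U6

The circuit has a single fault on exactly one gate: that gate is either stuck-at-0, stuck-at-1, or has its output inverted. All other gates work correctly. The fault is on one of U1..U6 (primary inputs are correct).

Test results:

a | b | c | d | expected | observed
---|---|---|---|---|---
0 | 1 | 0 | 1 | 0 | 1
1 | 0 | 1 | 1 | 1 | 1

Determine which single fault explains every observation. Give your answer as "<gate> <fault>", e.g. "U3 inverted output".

U6 stuck-at-1

Fault-free values for test 1 (a=0, b=1, c=0, d=1): U1=1, U2=0, U3=1, U4=0, U5=1, U6=0, giving Y=0. Observed 1.
Test 1: faults giving observed 1 are {U6 stuck-at-1, U6 inverted output}.
Test 2 (a=1, b=0, c=1, d=1): fault-free U1=1, U2=1, U3=0, U4=0, U5=0, U6=1 → 1; observed 1. Eliminates U6 inverted output.
Only U6 stuck-at-1 is consistent with every test.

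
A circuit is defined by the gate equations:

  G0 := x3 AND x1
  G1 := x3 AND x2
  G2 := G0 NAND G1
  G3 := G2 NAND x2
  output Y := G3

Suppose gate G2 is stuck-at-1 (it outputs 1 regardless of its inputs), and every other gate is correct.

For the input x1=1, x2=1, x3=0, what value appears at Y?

Propagate with G2 forced: G0=0, G1=0, G2=1 [stuck-at-1], G3=0.
So Y = 0. (Same as the fault-free value — the fault is masked on this input.)

0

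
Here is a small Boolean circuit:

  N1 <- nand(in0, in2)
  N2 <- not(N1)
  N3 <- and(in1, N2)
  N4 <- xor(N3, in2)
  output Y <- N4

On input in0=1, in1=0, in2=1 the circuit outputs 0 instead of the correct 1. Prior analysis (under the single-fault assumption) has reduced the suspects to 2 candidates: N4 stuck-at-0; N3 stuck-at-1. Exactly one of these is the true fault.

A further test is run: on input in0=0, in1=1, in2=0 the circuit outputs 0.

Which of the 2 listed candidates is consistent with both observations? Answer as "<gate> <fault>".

N4 stuck-at-0

Evaluate each candidate on input in0=0, in1=1, in2=0:
  N4 stuck-at-0: N1=1, N2=0, N3=0, N4=0 [stuck-at-0] → 0 — matches
  N3 stuck-at-1: N1=1, N2=0, N3=1 [stuck-at-1], N4=1 → 1 — eliminated
Only N4 stuck-at-0 reproduces the observed 0.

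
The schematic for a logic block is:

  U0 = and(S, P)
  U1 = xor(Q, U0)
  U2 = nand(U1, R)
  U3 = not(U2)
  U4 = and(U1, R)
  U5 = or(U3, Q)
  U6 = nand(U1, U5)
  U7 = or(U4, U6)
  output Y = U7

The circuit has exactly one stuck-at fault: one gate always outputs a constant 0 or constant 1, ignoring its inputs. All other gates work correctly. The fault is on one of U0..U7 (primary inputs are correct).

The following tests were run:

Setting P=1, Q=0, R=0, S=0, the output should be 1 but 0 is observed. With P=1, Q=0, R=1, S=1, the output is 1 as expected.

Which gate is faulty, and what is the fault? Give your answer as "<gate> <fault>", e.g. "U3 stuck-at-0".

Fault-free values for test 1 (P=1, Q=0, R=0, S=0): U0=0, U1=0, U2=1, U3=0, U4=0, U5=0, U6=1, U7=1, giving Y=1. Observed 0.
Test 1: faults giving observed 0 are {U6 stuck-at-0, U7 stuck-at-0}.
Test 2 (P=1, Q=0, R=1, S=1): fault-free U0=1, U1=1, U2=0, U3=1, U4=1, U5=1, U6=0, U7=1 → 1; observed 1. Eliminates U7 stuck-at-0.
Only U6 stuck-at-0 is consistent with every test.

U6 stuck-at-0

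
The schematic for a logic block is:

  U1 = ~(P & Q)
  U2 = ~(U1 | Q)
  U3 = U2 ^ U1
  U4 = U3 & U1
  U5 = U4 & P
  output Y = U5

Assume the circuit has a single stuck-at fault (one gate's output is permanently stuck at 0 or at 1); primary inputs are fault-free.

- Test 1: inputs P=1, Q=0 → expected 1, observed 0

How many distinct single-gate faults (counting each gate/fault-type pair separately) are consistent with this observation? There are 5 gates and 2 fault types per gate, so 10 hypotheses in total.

Fault-free: U1=1, U2=0, U3=1, U4=1, U5=1 → 1. Observed 0.
  U1 stuck-at-0: output 0 ✓
  U1 stuck-at-1: output 1 ✗
  U2 stuck-at-0: output 1 ✗
  U2 stuck-at-1: output 0 ✓
  U3 stuck-at-0: output 0 ✓
  U3 stuck-at-1: output 1 ✗
  U4 stuck-at-0: output 0 ✓
  U4 stuck-at-1: output 1 ✗
  U5 stuck-at-0: output 0 ✓
  U5 stuck-at-1: output 1 ✗
Consistent faults: {U1 stuck-at-0, U2 stuck-at-1, U3 stuck-at-0, U4 stuck-at-0, U5 stuck-at-0} — 5 in all.

5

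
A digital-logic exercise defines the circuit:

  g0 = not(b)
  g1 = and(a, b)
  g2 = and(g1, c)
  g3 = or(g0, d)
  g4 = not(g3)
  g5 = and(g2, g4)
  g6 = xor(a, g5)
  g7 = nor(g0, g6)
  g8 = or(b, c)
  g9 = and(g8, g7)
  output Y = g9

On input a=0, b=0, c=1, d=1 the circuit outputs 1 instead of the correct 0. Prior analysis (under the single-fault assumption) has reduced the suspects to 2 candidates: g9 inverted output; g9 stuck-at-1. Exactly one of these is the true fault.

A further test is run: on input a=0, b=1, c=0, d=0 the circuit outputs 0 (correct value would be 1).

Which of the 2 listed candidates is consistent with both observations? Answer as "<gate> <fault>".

g9 inverted output

Evaluate each candidate on input a=0, b=1, c=0, d=0:
  g9 inverted output: g0=0, g1=0, g2=0, g3=0, g4=1, g5=0, g6=0, g7=1, g8=1, g9=0 [inverted output] → 0 — matches
  g9 stuck-at-1: g0=0, g1=0, g2=0, g3=0, g4=1, g5=0, g6=0, g7=1, g8=1, g9=1 [stuck-at-1] → 1 — eliminated
Only g9 inverted output reproduces the observed 0.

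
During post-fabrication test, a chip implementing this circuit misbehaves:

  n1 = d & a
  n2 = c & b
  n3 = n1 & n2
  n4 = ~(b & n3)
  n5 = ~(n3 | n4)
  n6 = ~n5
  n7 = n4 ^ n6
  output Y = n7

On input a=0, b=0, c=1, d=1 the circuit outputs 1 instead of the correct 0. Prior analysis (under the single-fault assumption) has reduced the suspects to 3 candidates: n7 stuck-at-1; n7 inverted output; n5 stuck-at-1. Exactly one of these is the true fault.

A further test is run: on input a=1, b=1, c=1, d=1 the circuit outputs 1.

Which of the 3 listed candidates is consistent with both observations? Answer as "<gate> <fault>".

Evaluate each candidate on input a=1, b=1, c=1, d=1:
  n7 stuck-at-1: n1=1, n2=1, n3=1, n4=0, n5=0, n6=1, n7=1 [stuck-at-1] → 1 — matches
  n7 inverted output: n1=1, n2=1, n3=1, n4=0, n5=0, n6=1, n7=0 [inverted output] → 0 — eliminated
  n5 stuck-at-1: n1=1, n2=1, n3=1, n4=0, n5=1 [stuck-at-1], n6=0, n7=0 → 0 — eliminated
Only n7 stuck-at-1 reproduces the observed 1.

n7 stuck-at-1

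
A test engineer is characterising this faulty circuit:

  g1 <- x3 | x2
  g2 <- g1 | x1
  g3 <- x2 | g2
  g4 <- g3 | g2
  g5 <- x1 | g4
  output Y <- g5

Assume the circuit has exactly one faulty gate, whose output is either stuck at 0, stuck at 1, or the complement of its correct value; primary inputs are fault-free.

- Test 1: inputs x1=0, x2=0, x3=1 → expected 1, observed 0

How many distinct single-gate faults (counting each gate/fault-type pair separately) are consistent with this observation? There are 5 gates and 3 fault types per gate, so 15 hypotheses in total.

Fault-free: g1=1, g2=1, g3=1, g4=1, g5=1 → 1. Observed 0.
  g1: stuck-at-0, inverted output ✓; others ✗
  g2: stuck-at-0, inverted output ✓; others ✗
  g3: none of the 3 fault types match ✗
  g4: stuck-at-0, inverted output ✓; others ✗
  g5: stuck-at-0, inverted output ✓; others ✗
Consistent faults: {g1 stuck-at-0, g1 inverted output, g2 stuck-at-0, g2 inverted output, g4 stuck-at-0, g4 inverted output, g5 stuck-at-0, g5 inverted output} — 8 in all.

8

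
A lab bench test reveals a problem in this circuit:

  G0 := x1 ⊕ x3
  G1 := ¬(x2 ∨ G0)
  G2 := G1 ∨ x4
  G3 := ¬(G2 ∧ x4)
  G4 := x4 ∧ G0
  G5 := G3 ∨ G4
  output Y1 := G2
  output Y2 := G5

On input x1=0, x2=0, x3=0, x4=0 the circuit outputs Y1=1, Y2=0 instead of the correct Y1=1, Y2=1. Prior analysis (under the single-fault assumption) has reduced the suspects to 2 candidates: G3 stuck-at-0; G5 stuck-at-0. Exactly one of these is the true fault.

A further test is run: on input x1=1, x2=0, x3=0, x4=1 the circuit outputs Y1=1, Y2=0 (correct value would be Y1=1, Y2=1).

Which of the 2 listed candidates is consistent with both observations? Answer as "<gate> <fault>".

Evaluate each candidate on input x1=1, x2=0, x3=0, x4=1:
  G3 stuck-at-0: G0=1, G1=0, G2=1, G3=0 [stuck-at-0], G4=1, G5=1 → Y1=1, Y2=1 — eliminated
  G5 stuck-at-0: G0=1, G1=0, G2=1, G3=0, G4=1, G5=0 [stuck-at-0] → Y1=1, Y2=0 — matches
Only G5 stuck-at-0 reproduces the observed Y1=1, Y2=0.

G5 stuck-at-0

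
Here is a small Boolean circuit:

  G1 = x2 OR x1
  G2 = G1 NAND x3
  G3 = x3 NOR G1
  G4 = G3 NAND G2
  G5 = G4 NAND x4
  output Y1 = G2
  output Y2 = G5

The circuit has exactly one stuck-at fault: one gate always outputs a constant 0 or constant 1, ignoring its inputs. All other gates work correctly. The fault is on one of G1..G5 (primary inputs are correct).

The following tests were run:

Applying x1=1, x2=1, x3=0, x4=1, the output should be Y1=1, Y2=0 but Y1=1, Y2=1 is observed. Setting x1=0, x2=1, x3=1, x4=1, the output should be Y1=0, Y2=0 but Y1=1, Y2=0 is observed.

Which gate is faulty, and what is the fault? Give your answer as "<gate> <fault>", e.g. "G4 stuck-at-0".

G1 stuck-at-0

Fault-free values for test 1 (x1=1, x2=1, x3=0, x4=1): G1=1, G2=1, G3=0, G4=1, G5=0, giving Y1=1, Y2=0. Observed Y1=1, Y2=1.
Test 1: faults giving observed Y1=1, Y2=1 are {G1 stuck-at-0, G3 stuck-at-1, G4 stuck-at-0, G5 stuck-at-1}.
Test 2 (x1=0, x2=1, x3=1, x4=1): fault-free G1=1, G2=0, G3=0, G4=1, G5=0 → Y1=0, Y2=0; observed Y1=1, Y2=0. Eliminates G3 stuck-at-1, G4 stuck-at-0, G5 stuck-at-1.
Only G1 stuck-at-0 is consistent with every test.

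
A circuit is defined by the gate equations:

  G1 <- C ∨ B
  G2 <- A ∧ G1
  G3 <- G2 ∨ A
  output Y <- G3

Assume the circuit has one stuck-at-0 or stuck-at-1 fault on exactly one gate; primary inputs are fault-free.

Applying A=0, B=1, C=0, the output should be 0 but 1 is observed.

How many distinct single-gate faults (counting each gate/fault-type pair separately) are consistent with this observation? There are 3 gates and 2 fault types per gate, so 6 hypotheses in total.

Fault-free: G1=1, G2=0, G3=0 → 0. Observed 1.
  G1 stuck-at-0: output 0 ✗
  G1 stuck-at-1: output 0 ✗
  G2 stuck-at-0: output 0 ✗
  G2 stuck-at-1: output 1 ✓
  G3 stuck-at-0: output 0 ✗
  G3 stuck-at-1: output 1 ✓
Consistent faults: {G2 stuck-at-1, G3 stuck-at-1} — 2 in all.

2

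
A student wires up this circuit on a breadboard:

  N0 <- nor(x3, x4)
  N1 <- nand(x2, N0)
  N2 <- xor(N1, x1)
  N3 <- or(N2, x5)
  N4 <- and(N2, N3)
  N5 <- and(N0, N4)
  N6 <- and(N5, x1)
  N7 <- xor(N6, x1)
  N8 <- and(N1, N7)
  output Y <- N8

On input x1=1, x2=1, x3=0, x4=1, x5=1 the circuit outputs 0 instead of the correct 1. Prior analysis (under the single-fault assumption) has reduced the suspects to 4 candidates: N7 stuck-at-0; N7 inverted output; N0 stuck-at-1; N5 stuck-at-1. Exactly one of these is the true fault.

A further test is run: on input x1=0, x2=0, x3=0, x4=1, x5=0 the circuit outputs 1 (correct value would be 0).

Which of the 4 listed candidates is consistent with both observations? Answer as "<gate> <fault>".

Evaluate each candidate on input x1=0, x2=0, x3=0, x4=1, x5=0:
  N7 stuck-at-0: N0=0, N1=1, N2=1, N3=1, N4=1, N5=0, N6=0, N7=0 [stuck-at-0], N8=0 → 0 — eliminated
  N7 inverted output: N0=0, N1=1, N2=1, N3=1, N4=1, N5=0, N6=0, N7=1 [inverted output], N8=1 → 1 — matches
  N0 stuck-at-1: N0=1 [stuck-at-1], N1=1, N2=1, N3=1, N4=1, N5=1, N6=0, N7=0, N8=0 → 0 — eliminated
  N5 stuck-at-1: N0=0, N1=1, N2=1, N3=1, N4=1, N5=1 [stuck-at-1], N6=0, N7=0, N8=0 → 0 — eliminated
Only N7 inverted output reproduces the observed 1.

N7 inverted output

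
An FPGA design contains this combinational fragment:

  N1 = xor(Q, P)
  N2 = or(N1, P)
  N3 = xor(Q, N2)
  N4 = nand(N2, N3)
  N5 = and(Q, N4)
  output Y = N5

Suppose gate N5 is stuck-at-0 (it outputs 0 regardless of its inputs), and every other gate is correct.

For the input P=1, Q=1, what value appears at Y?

0

Propagate with N5 forced: N1=0, N2=1, N3=0, N4=1, N5=0 [stuck-at-0].
So Y = 0. (Without the fault it would be 1.)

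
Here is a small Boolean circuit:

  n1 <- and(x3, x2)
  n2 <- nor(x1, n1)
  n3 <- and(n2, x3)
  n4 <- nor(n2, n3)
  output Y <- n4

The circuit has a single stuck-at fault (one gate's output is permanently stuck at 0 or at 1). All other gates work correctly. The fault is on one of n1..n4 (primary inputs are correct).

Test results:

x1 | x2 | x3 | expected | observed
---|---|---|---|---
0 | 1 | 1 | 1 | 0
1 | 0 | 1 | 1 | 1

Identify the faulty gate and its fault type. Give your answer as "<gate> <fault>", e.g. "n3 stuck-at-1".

n1 stuck-at-0

Fault-free values for test 1 (x1=0, x2=1, x3=1): n1=1, n2=0, n3=0, n4=1, giving Y=1. Observed 0.
Test 1: faults giving observed 0 are {n1 stuck-at-0, n2 stuck-at-1, n3 stuck-at-1, n4 stuck-at-0}.
Test 2 (x1=1, x2=0, x3=1): fault-free n1=0, n2=0, n3=0, n4=1 → 1; observed 1. Eliminates n2 stuck-at-1, n3 stuck-at-1, n4 stuck-at-0.
Only n1 stuck-at-0 is consistent with every test.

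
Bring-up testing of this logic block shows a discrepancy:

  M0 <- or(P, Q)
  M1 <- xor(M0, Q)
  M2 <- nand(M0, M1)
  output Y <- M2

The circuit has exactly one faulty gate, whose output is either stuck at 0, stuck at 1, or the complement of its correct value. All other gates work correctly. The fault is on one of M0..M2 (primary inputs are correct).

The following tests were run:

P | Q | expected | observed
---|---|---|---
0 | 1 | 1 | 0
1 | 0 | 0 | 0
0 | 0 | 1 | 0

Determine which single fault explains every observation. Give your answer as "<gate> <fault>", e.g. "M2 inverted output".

Fault-free values for test 1 (P=0, Q=1): M0=1, M1=0, M2=1, giving Y=1. Observed 0.
Test 1: faults giving observed 0 are {M1 stuck-at-1, M1 inverted output, M2 stuck-at-0, M2 inverted output}.
Test 2 (P=1, Q=0): fault-free M0=1, M1=1, M2=0 → 0; observed 0. Eliminates M1 inverted output, M2 inverted output.
Test 3 (P=0, Q=0): fault-free M0=0, M1=0, M2=1 → 1; observed 0. Eliminates M1 stuck-at-1.
Only M2 stuck-at-0 is consistent with every test.

M2 stuck-at-0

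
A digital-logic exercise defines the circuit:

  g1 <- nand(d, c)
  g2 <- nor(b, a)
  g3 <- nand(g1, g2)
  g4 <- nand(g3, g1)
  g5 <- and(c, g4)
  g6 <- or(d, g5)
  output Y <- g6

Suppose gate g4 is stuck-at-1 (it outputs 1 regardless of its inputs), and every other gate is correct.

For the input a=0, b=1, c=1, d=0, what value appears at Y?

Propagate with g4 forced: g1=1, g2=0, g3=1, g4=1 [stuck-at-1], g5=1, g6=1.
So Y = 1. (Without the fault it would be 0.)

1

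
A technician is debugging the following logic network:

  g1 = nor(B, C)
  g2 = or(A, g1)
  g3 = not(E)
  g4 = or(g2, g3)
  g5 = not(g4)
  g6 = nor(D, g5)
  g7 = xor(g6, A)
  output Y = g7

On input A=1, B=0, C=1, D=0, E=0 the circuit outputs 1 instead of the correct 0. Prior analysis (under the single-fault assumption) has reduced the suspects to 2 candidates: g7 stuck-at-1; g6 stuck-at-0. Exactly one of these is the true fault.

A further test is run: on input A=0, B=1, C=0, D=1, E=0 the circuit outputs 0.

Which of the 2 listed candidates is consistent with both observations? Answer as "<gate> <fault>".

g6 stuck-at-0

Evaluate each candidate on input A=0, B=1, C=0, D=1, E=0:
  g7 stuck-at-1: g1=0, g2=0, g3=1, g4=1, g5=0, g6=0, g7=1 [stuck-at-1] → 1 — eliminated
  g6 stuck-at-0: g1=0, g2=0, g3=1, g4=1, g5=0, g6=0 [stuck-at-0], g7=0 → 0 — matches
Only g6 stuck-at-0 reproduces the observed 0.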